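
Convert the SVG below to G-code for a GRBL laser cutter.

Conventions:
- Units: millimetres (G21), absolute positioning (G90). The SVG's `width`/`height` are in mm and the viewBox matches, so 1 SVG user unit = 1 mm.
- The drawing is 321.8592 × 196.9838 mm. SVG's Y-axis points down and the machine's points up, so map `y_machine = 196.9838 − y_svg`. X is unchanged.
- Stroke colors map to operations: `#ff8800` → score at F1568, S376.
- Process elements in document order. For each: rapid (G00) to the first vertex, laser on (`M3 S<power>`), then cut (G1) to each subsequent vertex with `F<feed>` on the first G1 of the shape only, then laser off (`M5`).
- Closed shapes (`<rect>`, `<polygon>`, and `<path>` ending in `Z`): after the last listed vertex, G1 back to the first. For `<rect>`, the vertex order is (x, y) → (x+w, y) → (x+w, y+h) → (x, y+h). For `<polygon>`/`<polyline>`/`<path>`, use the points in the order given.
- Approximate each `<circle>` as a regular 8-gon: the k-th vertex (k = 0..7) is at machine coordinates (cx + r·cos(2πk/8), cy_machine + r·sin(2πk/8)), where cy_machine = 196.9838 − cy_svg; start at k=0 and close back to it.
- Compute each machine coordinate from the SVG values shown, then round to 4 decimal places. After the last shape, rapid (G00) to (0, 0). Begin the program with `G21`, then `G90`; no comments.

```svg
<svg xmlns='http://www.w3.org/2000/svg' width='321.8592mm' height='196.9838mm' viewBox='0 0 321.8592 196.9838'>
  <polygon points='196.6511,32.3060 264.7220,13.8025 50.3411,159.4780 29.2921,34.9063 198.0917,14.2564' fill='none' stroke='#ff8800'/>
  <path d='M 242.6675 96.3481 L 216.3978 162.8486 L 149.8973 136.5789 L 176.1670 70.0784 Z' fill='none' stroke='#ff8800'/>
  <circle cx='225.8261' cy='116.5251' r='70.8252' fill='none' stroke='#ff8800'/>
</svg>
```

G21
G90
G00 X196.6511 Y164.6778
M3 S376
G1 X264.7220 Y183.1813 F1568
G1 X50.3411 Y37.5058
G1 X29.2921 Y162.0775
G1 X198.0917 Y182.7274
G1 X196.6511 Y164.6778
M5
G00 X242.6675 Y100.6357
M3 S376
G1 X216.3978 Y34.1352 F1568
G1 X149.8973 Y60.4049
G1 X176.1670 Y126.9054
G1 X242.6675 Y100.6357
M5
G00 X296.6513 Y80.4587
M3 S376
G1 X275.9071 Y130.5397 F1568
G1 X225.8261 Y151.2839
G1 X175.7451 Y130.5397
G1 X155.0009 Y80.4587
G1 X175.7451 Y30.3777
G1 X225.8261 Y9.6335
G1 X275.9071 Y30.3777
G1 X296.6513 Y80.4587
M5
G00 X0.0000 Y0.0000

viewBox `0 0 321.8592 196.9838` with mm width/height → 1 unit = 1 mm. Flip: y_m = 196.9838 − y_svg.

**Shape 1** — `<polygon>` closed polygon, stroke `#ff8800` → score (S376, F1568). Machine vertices: (196.6511,164.6778) → (264.7220,183.1813) → (50.3411,37.5058) → (29.2921,162.0775) → (198.0917,182.7274) → (196.6511,164.6778). Closed: final G1 returns to the first vertex.

**Shape 2** — `<path>` regular polygon, stroke `#ff8800` → score (S376, F1568). Machine vertices: (242.6675,100.6357) → (216.3978,34.1352) → (149.8973,60.4049) → (176.1670,126.9054) → (242.6675,100.6357). Closed: final G1 returns to the first vertex.

**Shape 3** — `<circle>` circle, stroke `#ff8800` → score (S376, F1568). Machine vertices: (296.6513,80.4587) → (275.9071,130.5397) → (225.8261,151.2839) → (175.7451,130.5397) → (155.0009,80.4587) → (175.7451,30.3777) → (225.8261,9.6335) → (275.9071,30.3777) → (296.6513,80.4587). Closed: final G1 returns to the first vertex.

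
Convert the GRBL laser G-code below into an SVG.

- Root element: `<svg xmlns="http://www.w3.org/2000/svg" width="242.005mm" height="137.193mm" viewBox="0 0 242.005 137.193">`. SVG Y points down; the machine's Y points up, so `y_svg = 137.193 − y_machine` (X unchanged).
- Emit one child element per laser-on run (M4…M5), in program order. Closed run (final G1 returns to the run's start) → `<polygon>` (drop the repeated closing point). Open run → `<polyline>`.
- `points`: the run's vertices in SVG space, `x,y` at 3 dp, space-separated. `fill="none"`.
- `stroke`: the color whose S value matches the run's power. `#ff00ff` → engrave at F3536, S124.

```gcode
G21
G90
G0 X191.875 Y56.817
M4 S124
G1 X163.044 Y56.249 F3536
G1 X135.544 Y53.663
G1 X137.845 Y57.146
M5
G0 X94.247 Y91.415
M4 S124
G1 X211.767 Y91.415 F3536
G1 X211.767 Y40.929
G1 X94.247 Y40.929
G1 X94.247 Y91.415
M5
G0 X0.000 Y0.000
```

<svg xmlns="http://www.w3.org/2000/svg" width="242.005mm" height="137.193mm" viewBox="0 0 242.005 137.193">
  <polyline points="191.875,80.376 163.044,80.944 135.544,83.530 137.845,80.047" fill="none" stroke="#ff00ff"/>
  <polygon points="94.247,45.778 211.767,45.778 211.767,96.264 94.247,96.264" fill="none" stroke="#ff00ff"/>
</svg>

Machine Y-up, SVG Y-down with viewBox height 137.193, so y_svg = 137.193 − y_machine; X carries over. Every run uses S124, so all elements get stroke `#ff00ff` (engrave).

Run 1: The run is open, so emit a `<polyline>` with points (Y-flipped): 191.875,80.376 163.044,80.944 135.544,83.530 137.845,80.047.

Run 2: The run returns to its start, so emit a `<polygon>` with points (Y-flipped): 94.247,45.778 211.767,45.778 211.767,96.264 94.247,96.264.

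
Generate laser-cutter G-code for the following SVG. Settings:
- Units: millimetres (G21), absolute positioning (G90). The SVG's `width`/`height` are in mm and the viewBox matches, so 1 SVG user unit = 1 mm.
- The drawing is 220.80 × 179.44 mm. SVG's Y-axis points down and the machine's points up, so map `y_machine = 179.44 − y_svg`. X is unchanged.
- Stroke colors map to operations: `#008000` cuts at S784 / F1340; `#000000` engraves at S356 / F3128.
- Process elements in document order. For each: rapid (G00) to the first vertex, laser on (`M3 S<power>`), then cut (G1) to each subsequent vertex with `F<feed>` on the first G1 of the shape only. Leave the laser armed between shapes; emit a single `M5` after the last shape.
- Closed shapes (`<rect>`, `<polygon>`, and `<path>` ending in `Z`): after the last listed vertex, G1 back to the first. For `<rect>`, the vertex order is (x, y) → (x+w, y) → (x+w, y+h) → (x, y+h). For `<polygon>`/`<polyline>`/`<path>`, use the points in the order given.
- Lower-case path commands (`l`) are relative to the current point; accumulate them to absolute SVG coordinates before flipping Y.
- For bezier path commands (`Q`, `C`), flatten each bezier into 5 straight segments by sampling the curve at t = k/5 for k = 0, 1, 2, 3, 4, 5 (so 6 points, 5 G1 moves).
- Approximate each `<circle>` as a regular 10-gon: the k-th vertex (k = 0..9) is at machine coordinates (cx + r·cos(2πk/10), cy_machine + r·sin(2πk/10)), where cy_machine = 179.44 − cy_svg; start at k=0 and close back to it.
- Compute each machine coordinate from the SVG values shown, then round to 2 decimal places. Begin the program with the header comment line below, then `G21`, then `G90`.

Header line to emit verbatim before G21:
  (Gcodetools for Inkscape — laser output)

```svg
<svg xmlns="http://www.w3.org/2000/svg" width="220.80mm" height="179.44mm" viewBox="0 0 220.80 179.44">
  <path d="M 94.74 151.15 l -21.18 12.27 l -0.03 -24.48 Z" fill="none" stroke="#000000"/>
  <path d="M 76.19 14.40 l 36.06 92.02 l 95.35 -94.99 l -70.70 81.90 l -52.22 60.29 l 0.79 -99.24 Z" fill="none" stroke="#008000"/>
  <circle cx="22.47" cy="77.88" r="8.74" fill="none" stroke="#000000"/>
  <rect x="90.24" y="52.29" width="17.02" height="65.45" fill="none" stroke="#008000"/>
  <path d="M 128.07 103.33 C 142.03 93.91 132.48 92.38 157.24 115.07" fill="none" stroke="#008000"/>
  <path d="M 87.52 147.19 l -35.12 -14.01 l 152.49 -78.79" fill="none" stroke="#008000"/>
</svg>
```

(Gcodetools for Inkscape — laser output)
G21
G90
G00 X94.74 Y28.29
M3 S356
G1 X73.56 Y16.02 F3128
G1 X73.53 Y40.50
G1 X94.74 Y28.29
G00 X76.19 Y165.04
M3 S784
G1 X112.25 Y73.02 F1340
G1 X207.60 Y168.01
G1 X136.90 Y86.11
G1 X84.68 Y25.82
G1 X85.47 Y125.06
G1 X76.19 Y165.04
G00 X31.21 Y101.56
M3 S356
G1 X29.54 Y106.70 F3128
G1 X25.17 Y109.87
G1 X19.77 Y109.87
G1 X15.40 Y106.70
G1 X13.73 Y101.56
G1 X15.40 Y96.42
G1 X19.77 Y93.25
G1 X25.17 Y93.25
G1 X29.54 Y96.42
G1 X31.21 Y101.56
G00 X90.24 Y127.15
M3 S784
G1 X107.26 Y127.15 F1340
G1 X107.26 Y61.70
G1 X90.24 Y61.70
G1 X90.24 Y127.15
G00 X128.07 Y76.11
M3 S784
G1 X134.09 Y80.68 F1340
G1 X137.24 Y82.58
G1 X140.30 Y81.02
G1 X146.04 Y75.21
G1 X157.24 Y64.37
G00 X87.52 Y32.25
M3 S784
G1 X52.40 Y46.26 F1340
G1 X204.89 Y125.05
M5

1 u = 1 mm; y_m = 179.44 − y.

[1] `<path>` regular polygon, #000000→engrave S356 F3128: (94.74,28.29) → (73.56,16.02) → (73.53,40.50) → (94.74,28.29) (closed)

[2] `<path>` closed polygon, #008000→cut S784 F1340: (76.19,165.04) → (112.25,73.02) → (207.60,168.01) → (136.90,86.11) → (84.68,25.82) → (85.47,125.06) → (76.19,165.04) (closed)

[3] `<circle>` circle, #000000→engrave S356 F3128: (31.21,101.56) → (29.54,106.70) → (25.17,109.87) → (19.77,109.87) → (15.40,106.70) → (13.73,101.56) → (15.40,96.42) → (19.77,93.25) → (25.17,93.25) → (29.54,96.42) → (31.21,101.56) (closed)

[4] `<rect>` rectangle, #008000→cut S784 F1340: (90.24,127.15) → (107.26,127.15) → (107.26,61.70) → (90.24,61.70) → (90.24,127.15) (closed)

[5] `<path>` cubic bezier, #008000→cut S784 F1340: (128.07,76.11) → (134.09,80.68) → (137.24,82.58) → (140.30,81.02) → (146.04,75.21) → (157.24,64.37)

[6] `<path>` open polyline, #008000→cut S784 F1340: (87.52,32.25) → (52.40,46.26) → (204.89,125.05)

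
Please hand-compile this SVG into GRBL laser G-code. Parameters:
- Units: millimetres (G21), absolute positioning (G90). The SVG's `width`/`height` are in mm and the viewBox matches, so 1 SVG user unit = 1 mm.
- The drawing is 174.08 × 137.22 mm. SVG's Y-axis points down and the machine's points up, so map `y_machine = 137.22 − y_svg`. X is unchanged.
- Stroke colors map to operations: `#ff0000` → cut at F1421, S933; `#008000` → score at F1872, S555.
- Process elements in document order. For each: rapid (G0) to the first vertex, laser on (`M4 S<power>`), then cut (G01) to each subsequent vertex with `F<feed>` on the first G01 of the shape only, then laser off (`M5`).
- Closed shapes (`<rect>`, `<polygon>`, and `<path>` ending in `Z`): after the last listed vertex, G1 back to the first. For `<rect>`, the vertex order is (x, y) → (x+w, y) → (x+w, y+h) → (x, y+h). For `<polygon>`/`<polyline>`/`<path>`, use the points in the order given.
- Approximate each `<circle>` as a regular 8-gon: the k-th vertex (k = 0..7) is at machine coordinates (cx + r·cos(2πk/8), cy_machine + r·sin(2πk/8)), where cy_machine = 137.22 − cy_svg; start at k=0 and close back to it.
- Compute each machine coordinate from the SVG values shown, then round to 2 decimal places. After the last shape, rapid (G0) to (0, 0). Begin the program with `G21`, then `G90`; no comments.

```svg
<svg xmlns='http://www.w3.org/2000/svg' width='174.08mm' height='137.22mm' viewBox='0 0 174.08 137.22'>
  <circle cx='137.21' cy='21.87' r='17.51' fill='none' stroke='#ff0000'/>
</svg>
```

G21
G90
G0 X154.72 Y115.35
M4 S933
G01 X149.59 Y127.73 F1421
G01 X137.21 Y132.86
G01 X124.83 Y127.73
G01 X119.70 Y115.35
G01 X124.83 Y102.97
G01 X137.21 Y97.84
G01 X149.59 Y102.97
G01 X154.72 Y115.35
M5
G0 X0.00 Y0.00

Since the viewBox matches the mm dimensions, user units are millimetres directly. The only transform is the Y-flip y_m = 137.22 − y_svg.

Shape 1 is a circle drawn with `<circle>`. Its stroke #ff0000 means cut at S933, F1421. After flipping Y the toolpath is (154.72,115.35) → (149.59,127.73) → (137.21,132.86) → (124.83,127.73) → (119.70,115.35) → (124.83,102.97) → (137.21,97.84) → (149.59,102.97) → (154.72,115.35), returning to the start.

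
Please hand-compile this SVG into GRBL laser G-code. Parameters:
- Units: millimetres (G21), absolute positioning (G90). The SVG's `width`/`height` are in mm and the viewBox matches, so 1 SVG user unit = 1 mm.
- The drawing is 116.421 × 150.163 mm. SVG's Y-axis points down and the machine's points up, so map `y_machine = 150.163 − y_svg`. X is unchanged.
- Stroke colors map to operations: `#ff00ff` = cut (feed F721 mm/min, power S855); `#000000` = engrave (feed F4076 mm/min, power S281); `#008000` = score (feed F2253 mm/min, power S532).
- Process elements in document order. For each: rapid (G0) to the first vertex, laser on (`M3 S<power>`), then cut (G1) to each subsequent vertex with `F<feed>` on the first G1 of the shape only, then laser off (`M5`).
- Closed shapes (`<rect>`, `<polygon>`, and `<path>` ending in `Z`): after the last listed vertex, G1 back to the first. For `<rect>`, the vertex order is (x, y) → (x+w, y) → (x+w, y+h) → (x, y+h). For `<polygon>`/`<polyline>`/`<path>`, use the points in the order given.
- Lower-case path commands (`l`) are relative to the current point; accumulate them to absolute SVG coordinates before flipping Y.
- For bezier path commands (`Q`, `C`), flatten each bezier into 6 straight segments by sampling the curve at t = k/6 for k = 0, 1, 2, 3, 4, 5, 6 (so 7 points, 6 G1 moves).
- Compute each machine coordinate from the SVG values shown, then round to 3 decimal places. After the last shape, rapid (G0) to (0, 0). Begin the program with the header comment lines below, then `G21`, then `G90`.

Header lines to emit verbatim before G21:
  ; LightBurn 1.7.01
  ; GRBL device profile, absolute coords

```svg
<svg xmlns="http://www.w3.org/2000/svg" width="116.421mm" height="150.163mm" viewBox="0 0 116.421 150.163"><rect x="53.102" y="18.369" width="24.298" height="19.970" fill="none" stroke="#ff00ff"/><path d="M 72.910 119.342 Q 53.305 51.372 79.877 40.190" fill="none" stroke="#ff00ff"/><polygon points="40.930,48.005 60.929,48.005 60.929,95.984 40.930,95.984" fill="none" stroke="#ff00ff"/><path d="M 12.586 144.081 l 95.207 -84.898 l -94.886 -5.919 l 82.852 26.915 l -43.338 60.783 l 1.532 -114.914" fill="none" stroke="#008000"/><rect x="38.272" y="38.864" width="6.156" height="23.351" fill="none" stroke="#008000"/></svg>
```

viewBox `0 0 116.421 150.163` with mm width/height → 1 unit = 1 mm. Flip: y_m = 150.163 − y_svg.

**Shape 1** — `<rect>` rectangle, stroke `#ff00ff` → cut (S855, F721). Machine vertices: (53.102,131.794) → (77.400,131.794) → (77.400,111.824) → (53.102,111.824) → (53.102,131.794). Closed: final G1 returns to the first vertex.

**Shape 2** — `<path>` quadratic bezier, stroke `#ff00ff` → cut (S855, F721). Control points (SVG): P0=(72.910,119.342), P1=(53.305,51.372), P2=(79.877,40.190); sampled at t=k/6. Machine vertices: (72.910,30.821) → (67.658,51.900) → (64.971,69.825) → (64.849,84.594) → (67.293,96.209) → (72.302,104.668) → (79.877,109.973). Open path.

**Shape 3** — `<polygon>` rectangle, stroke `#ff00ff` → cut (S855, F721). Machine vertices: (40.930,102.158) → (60.929,102.158) → (60.929,54.179) → (40.930,54.179) → (40.930,102.158). Closed: final G1 returns to the first vertex.

**Shape 4** — `<path>` open polyline, stroke `#008000` → score (S532, F2253). Machine vertices: (12.586,6.082) → (107.793,90.980) → (12.907,96.899) → (95.759,69.984) → (52.421,9.201) → (53.953,124.115). Open path.

**Shape 5** — `<rect>` rectangle, stroke `#008000` → score (S532, F2253). Machine vertices: (38.272,111.299) → (44.428,111.299) → (44.428,87.948) → (38.272,87.948) → (38.272,111.299). Closed: final G1 returns to the first vertex.

; LightBurn 1.7.01
; GRBL device profile, absolute coords
G21
G90
G0 X53.102 Y131.794
M3 S855
G1 X77.400 Y131.794 F721
G1 X77.400 Y111.824
G1 X53.102 Y111.824
G1 X53.102 Y131.794
M5
G0 X72.910 Y30.821
M3 S855
G1 X67.658 Y51.900 F721
G1 X64.971 Y69.825
G1 X64.849 Y84.594
G1 X67.293 Y96.209
G1 X72.302 Y104.668
G1 X79.877 Y109.973
M5
G0 X40.930 Y102.158
M3 S855
G1 X60.929 Y102.158 F721
G1 X60.929 Y54.179
G1 X40.930 Y54.179
G1 X40.930 Y102.158
M5
G0 X12.586 Y6.082
M3 S532
G1 X107.793 Y90.980 F2253
G1 X12.907 Y96.899
G1 X95.759 Y69.984
G1 X52.421 Y9.201
G1 X53.953 Y124.115
M5
G0 X38.272 Y111.299
M3 S532
G1 X44.428 Y111.299 F2253
G1 X44.428 Y87.948
G1 X38.272 Y87.948
G1 X38.272 Y111.299
M5
G0 X0.000 Y0.000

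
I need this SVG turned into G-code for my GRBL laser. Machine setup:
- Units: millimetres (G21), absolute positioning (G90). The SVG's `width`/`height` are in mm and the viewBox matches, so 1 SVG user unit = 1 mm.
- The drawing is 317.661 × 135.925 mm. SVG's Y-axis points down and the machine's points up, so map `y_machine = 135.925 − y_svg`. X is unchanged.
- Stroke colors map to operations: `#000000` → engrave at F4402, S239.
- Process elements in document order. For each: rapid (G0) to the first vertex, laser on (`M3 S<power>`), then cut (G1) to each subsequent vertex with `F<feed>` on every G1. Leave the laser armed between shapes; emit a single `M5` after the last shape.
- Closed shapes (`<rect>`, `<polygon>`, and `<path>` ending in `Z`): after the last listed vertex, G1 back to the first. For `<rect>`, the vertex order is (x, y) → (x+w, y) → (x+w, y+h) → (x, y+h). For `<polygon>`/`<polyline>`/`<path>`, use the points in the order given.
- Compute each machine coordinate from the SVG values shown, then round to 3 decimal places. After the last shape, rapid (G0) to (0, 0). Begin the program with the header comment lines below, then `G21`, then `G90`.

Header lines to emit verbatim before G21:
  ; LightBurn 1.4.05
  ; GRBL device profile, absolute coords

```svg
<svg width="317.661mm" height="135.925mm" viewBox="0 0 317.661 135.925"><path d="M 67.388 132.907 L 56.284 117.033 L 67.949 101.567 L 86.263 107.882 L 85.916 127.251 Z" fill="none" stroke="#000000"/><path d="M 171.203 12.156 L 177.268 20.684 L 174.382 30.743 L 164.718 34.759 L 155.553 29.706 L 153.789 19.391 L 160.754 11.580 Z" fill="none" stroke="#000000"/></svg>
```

; LightBurn 1.4.05
; GRBL device profile, absolute coords
G21
G90
G0 X67.388 Y3.018
M3 S239
G1 X56.284 Y18.892 F4402
G1 X67.949 Y34.358 F4402
G1 X86.263 Y28.043 F4402
G1 X85.916 Y8.674 F4402
G1 X67.388 Y3.018 F4402
G0 X171.203 Y123.769
M3 S239
G1 X177.268 Y115.241 F4402
G1 X174.382 Y105.182 F4402
G1 X164.718 Y101.166 F4402
G1 X155.553 Y106.219 F4402
G1 X153.789 Y116.534 F4402
G1 X160.754 Y124.345 F4402
G1 X171.203 Y123.769 F4402
M5
G0 X0.000 Y0.000

Since the viewBox matches the mm dimensions, user units are millimetres directly. The only transform is the Y-flip y_m = 135.925 − y_svg.

Shape 1 is a regular polygon drawn with `<path>`. Its stroke #000000 means engrave at S239, F4402. After flipping Y the toolpath is (67.388,3.018) → (56.284,18.892) → (67.949,34.358) → (86.263,28.043) → (85.916,8.674) → (67.388,3.018), returning to the start.

Shape 2 is a regular polygon drawn with `<path>`. Its stroke #000000 means engrave at S239, F4402. After flipping Y the toolpath is (171.203,123.769) → (177.268,115.241) → (174.382,105.182) → (164.718,101.166) → (155.553,106.219) → (153.789,116.534) → (160.754,124.345) → (171.203,123.769), returning to the start.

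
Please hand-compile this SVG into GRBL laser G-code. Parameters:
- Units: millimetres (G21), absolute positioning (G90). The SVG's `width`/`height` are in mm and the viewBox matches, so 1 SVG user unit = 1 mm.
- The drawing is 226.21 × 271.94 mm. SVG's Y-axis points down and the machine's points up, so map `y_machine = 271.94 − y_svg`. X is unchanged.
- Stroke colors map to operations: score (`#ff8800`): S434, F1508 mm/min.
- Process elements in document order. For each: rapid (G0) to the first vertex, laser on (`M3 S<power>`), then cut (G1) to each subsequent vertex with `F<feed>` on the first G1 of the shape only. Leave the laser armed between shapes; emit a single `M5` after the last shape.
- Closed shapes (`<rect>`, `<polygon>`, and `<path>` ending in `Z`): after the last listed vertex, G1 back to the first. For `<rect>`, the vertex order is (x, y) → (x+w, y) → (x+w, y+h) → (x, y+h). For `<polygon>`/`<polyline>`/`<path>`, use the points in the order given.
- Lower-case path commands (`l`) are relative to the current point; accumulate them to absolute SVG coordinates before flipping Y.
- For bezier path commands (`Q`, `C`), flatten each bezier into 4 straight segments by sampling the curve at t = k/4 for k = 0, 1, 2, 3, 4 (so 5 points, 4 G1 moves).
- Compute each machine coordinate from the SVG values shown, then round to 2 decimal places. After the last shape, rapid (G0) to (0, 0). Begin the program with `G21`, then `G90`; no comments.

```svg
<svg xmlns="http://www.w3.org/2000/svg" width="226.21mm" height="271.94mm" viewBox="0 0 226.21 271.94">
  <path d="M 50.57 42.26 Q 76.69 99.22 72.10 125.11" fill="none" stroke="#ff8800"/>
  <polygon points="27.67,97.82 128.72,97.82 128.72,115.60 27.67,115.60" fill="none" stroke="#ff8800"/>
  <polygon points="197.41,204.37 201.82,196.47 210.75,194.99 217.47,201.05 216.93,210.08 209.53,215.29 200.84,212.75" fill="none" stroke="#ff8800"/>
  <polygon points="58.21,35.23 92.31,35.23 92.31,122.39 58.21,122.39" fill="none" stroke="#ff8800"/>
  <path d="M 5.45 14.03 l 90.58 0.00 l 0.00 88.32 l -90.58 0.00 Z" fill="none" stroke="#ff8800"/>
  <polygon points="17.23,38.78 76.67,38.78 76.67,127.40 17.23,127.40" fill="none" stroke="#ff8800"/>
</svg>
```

G21
G90
G0 X50.57 Y229.68
M3 S434
G1 X61.71 Y203.14 F1508
G1 X69.01 Y180.49
G1 X72.48 Y161.72
G1 X72.10 Y146.83
G0 X27.67 Y174.12
M3 S434
G1 X128.72 Y174.12 F1508
G1 X128.72 Y156.34
G1 X27.67 Y156.34
G1 X27.67 Y174.12
G0 X197.41 Y67.57
M3 S434
G1 X201.82 Y75.47 F1508
G1 X210.75 Y76.95
G1 X217.47 Y70.89
G1 X216.93 Y61.86
G1 X209.53 Y56.65
G1 X200.84 Y59.19
G1 X197.41 Y67.57
G0 X58.21 Y236.71
M3 S434
G1 X92.31 Y236.71 F1508
G1 X92.31 Y149.55
G1 X58.21 Y149.55
G1 X58.21 Y236.71
G0 X5.45 Y257.91
M3 S434
G1 X96.03 Y257.91 F1508
G1 X96.03 Y169.59
G1 X5.45 Y169.59
G1 X5.45 Y257.91
G0 X17.23 Y233.16
M3 S434
G1 X76.67 Y233.16 F1508
G1 X76.67 Y144.54
G1 X17.23 Y144.54
G1 X17.23 Y233.16
M5
G0 X0.00 Y0.00

viewBox `0 0 226.21 271.94` with mm width/height → 1 unit = 1 mm. Flip: y_m = 271.94 − y_svg.

**Shape 1** — `<path>` quadratic bezier, stroke `#ff8800` → score (S434, F1508). Control points (SVG): P0=(50.57,42.26), P1=(76.69,99.22), P2=(72.10,125.11); sampled at t=k/4. Machine vertices: (50.57,229.68) → (61.71,203.14) → (69.01,180.49) → (72.48,161.72) → (72.10,146.83). Open path.

**Shape 2** — `<polygon>` rectangle, stroke `#ff8800` → score (S434, F1508). Machine vertices: (27.67,174.12) → (128.72,174.12) → (128.72,156.34) → (27.67,156.34) → (27.67,174.12). Closed: final G1 returns to the first vertex.

**Shape 3** — `<polygon>` regular polygon, stroke `#ff8800` → score (S434, F1508). Machine vertices: (197.41,67.57) → (201.82,75.47) → (210.75,76.95) → (217.47,70.89) → (216.93,61.86) → (209.53,56.65) → (200.84,59.19) → (197.41,67.57). Closed: final G1 returns to the first vertex.

**Shape 4** — `<polygon>` rectangle, stroke `#ff8800` → score (S434, F1508). Machine vertices: (58.21,236.71) → (92.31,236.71) → (92.31,149.55) → (58.21,149.55) → (58.21,236.71). Closed: final G1 returns to the first vertex.

**Shape 5** — `<path>` rectangle, stroke `#ff8800` → score (S434, F1508). Machine vertices: (5.45,257.91) → (96.03,257.91) → (96.03,169.59) → (5.45,169.59) → (5.45,257.91). Closed: final G1 returns to the first vertex.

**Shape 6** — `<polygon>` rectangle, stroke `#ff8800` → score (S434, F1508). Machine vertices: (17.23,233.16) → (76.67,233.16) → (76.67,144.54) → (17.23,144.54) → (17.23,233.16). Closed: final G1 returns to the first vertex.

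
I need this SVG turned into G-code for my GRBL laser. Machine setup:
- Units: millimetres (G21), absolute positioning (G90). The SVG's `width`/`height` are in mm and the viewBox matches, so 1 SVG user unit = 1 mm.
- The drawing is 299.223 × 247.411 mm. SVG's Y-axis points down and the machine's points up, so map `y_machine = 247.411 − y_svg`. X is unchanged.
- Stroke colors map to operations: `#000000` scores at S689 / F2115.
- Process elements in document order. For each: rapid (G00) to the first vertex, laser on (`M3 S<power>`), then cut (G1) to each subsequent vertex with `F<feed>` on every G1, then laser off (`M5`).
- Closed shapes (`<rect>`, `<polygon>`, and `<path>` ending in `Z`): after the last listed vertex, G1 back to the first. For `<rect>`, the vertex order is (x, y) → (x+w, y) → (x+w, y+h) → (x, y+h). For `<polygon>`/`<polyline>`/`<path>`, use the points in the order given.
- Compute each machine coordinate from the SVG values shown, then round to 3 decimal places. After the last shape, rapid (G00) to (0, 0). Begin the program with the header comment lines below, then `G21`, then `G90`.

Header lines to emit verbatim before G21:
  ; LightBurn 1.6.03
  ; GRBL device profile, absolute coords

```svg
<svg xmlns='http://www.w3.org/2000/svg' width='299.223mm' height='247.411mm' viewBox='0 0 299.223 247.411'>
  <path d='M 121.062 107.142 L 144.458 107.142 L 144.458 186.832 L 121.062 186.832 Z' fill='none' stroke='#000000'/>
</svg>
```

1 u = 1 mm; y_m = 247.411 − y.

[1] `<path>` rectangle, #000000→score S689 F2115: (121.062,140.269) → (144.458,140.269) → (144.458,60.579) → (121.062,60.579) → (121.062,140.269) (closed)

; LightBurn 1.6.03
; GRBL device profile, absolute coords
G21
G90
G00 X121.062 Y140.269
M3 S689
G1 X144.458 Y140.269 F2115
G1 X144.458 Y60.579 F2115
G1 X121.062 Y60.579 F2115
G1 X121.062 Y140.269 F2115
M5
G00 X0.000 Y0.000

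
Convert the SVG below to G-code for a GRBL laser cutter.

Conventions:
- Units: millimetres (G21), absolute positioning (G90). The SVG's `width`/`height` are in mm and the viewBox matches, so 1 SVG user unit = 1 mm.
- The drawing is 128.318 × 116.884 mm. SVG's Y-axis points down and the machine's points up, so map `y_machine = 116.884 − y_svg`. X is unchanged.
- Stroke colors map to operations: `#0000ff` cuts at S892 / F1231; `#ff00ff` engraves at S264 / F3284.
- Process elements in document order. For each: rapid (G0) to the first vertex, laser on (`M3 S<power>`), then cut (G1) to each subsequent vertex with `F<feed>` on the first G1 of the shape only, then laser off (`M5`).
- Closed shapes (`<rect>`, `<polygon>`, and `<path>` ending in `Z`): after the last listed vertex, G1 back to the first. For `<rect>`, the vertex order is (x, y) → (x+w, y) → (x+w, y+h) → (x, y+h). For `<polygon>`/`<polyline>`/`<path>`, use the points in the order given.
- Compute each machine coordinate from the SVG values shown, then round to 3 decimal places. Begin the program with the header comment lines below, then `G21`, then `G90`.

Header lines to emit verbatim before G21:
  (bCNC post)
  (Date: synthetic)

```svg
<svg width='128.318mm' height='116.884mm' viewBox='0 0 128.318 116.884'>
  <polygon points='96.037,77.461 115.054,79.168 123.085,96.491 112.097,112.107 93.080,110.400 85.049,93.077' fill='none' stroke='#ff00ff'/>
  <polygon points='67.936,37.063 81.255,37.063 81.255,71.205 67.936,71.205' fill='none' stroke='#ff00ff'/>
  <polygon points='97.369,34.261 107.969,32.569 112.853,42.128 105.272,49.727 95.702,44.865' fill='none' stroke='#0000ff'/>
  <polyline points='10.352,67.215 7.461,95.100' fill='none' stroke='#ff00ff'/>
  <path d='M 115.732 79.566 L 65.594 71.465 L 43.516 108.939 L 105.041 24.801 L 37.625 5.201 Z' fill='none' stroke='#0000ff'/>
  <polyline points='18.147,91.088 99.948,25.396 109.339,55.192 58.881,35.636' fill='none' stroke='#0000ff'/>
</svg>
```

(bCNC post)
(Date: synthetic)
G21
G90
G0 X96.037 Y39.423
M3 S264
G1 X115.054 Y37.716 F3284
G1 X123.085 Y20.393
G1 X112.097 Y4.777
G1 X93.080 Y6.484
G1 X85.049 Y23.807
G1 X96.037 Y39.423
M5
G0 X67.936 Y79.821
M3 S264
G1 X81.255 Y79.821 F3284
G1 X81.255 Y45.679
G1 X67.936 Y45.679
G1 X67.936 Y79.821
M5
G0 X97.369 Y82.623
M3 S892
G1 X107.969 Y84.315 F1231
G1 X112.853 Y74.756
G1 X105.272 Y67.157
G1 X95.702 Y72.019
G1 X97.369 Y82.623
M5
G0 X10.352 Y49.669
M3 S264
G1 X7.461 Y21.784 F3284
M5
G0 X115.732 Y37.318
M3 S892
G1 X65.594 Y45.419 F1231
G1 X43.516 Y7.945
G1 X105.041 Y92.083
G1 X37.625 Y111.683
G1 X115.732 Y37.318
M5
G0 X18.147 Y25.796
M3 S892
G1 X99.948 Y91.488 F1231
G1 X109.339 Y61.692
G1 X58.881 Y81.248
M5

Since the viewBox matches the mm dimensions, user units are millimetres directly. The only transform is the Y-flip y_m = 116.884 − y_svg.

Shape 1 is a regular polygon drawn with `<polygon>`. Its stroke #ff00ff means engrave at S264, F3284. After flipping Y the toolpath is (96.037,39.423) → (115.054,37.716) → (123.085,20.393) → (112.097,4.777) → (93.080,6.484) → (85.049,23.807) → (96.037,39.423), returning to the start.

Shape 2 is a rectangle drawn with `<polygon>`. Its stroke #ff00ff means engrave at S264, F3284. After flipping Y the toolpath is (67.936,79.821) → (81.255,79.821) → (81.255,45.679) → (67.936,45.679) → (67.936,79.821), returning to the start.

Shape 3 is a regular polygon drawn with `<polygon>`. Its stroke #0000ff means cut at S892, F1231. After flipping Y the toolpath is (97.369,82.623) → (107.969,84.315) → (112.853,74.756) → (105.272,67.157) → (95.702,72.019) → (97.369,82.623), returning to the start.

Shape 4 is a line segment drawn with `<polyline>`. Its stroke #ff00ff means engrave at S264, F3284. After flipping Y the toolpath is (10.352,49.669) → (7.461,21.784).

Shape 5 is a closed polygon drawn with `<path>`. Its stroke #0000ff means cut at S892, F1231. After flipping Y the toolpath is (115.732,37.318) → (65.594,45.419) → (43.516,7.945) → (105.041,92.083) → (37.625,111.683) → (115.732,37.318), returning to the start.

Shape 6 is a open polyline drawn with `<polyline>`. Its stroke #0000ff means cut at S892, F1231. After flipping Y the toolpath is (18.147,25.796) → (99.948,91.488) → (109.339,61.692) → (58.881,81.248).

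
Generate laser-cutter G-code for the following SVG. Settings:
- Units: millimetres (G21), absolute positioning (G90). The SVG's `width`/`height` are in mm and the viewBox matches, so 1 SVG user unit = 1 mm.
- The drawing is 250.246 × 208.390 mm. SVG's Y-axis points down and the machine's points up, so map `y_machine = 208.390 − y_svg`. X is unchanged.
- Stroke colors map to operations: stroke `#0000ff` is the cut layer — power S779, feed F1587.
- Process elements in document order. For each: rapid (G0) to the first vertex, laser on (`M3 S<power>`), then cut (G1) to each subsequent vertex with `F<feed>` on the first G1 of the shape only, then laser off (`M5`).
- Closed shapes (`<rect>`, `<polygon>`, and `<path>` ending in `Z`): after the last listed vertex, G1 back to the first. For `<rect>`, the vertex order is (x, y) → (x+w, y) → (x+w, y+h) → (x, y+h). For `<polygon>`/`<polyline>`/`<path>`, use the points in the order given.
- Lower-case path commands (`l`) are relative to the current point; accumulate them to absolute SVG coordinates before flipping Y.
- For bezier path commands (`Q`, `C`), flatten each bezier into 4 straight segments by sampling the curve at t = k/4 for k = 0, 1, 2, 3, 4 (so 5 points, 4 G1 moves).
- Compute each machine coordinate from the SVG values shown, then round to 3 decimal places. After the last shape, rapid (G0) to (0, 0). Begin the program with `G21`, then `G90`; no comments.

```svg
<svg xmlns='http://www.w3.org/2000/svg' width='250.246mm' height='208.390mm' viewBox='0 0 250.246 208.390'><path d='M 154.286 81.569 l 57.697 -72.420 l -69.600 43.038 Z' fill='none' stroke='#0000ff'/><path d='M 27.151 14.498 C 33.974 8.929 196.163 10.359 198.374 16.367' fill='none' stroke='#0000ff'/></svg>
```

1 u = 1 mm; y_m = 208.390 − y.

[1] `<path>` closed polygon, #0000ff→cut S779 F1587: (154.286,126.821) → (211.983,199.241) → (142.383,156.203) → (154.286,126.821) (closed)

[2] `<path>` cubic bezier, #0000ff→cut S779 F1587: (27.151,193.892) → (56.472,196.794) → (114.492,197.299) → (171.647,195.633) → (198.374,192.023)

G21
G90
G0 X154.286 Y126.821
M3 S779
G1 X211.983 Y199.241 F1587
G1 X142.383 Y156.203
G1 X154.286 Y126.821
M5
G0 X27.151 Y193.892
M3 S779
G1 X56.472 Y196.794 F1587
G1 X114.492 Y197.299
G1 X171.647 Y195.633
G1 X198.374 Y192.023
M5
G0 X0.000 Y0.000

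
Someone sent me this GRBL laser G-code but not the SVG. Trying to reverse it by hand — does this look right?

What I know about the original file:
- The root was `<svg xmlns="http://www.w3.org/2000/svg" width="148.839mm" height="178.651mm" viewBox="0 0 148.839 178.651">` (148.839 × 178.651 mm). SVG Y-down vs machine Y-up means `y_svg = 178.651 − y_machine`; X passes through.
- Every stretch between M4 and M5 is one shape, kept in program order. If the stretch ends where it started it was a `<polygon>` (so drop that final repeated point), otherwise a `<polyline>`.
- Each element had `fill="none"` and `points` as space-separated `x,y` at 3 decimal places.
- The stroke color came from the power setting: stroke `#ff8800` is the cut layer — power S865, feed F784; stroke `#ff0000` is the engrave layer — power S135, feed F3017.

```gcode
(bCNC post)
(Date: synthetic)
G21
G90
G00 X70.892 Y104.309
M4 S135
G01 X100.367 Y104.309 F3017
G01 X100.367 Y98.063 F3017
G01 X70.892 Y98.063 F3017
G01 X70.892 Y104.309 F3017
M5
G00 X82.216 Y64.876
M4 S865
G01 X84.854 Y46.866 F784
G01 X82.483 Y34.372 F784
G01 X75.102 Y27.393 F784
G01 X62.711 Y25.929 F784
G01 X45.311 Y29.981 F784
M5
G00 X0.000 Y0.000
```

<svg xmlns="http://www.w3.org/2000/svg" width="148.839mm" height="178.651mm" viewBox="0 0 148.839 178.651">
  <polygon points="70.892,74.342 100.367,74.342 100.367,80.588 70.892,80.588" fill="none" stroke="#ff0000"/>
  <polyline points="82.216,113.775 84.854,131.785 82.483,144.279 75.102,151.258 62.711,152.722 45.311,148.670" fill="none" stroke="#ff8800"/>
</svg>

Machine Y-up, SVG Y-down with viewBox height 178.651, so y_svg = 178.651 − y_machine; X carries over.

Run 1: S135 ⇒ engrave layer `#ff0000`. The run returns to its start, so emit a `<polygon>` with points (Y-flipped): 70.892,74.342 100.367,74.342 100.367,80.588 70.892,80.588.

Run 2: S865 ⇒ cut layer `#ff8800`. The run is open, so emit a `<polyline>` with points (Y-flipped): 82.216,113.775 84.854,131.785 82.483,144.279 75.102,151.258 62.711,152.722 45.311,148.670.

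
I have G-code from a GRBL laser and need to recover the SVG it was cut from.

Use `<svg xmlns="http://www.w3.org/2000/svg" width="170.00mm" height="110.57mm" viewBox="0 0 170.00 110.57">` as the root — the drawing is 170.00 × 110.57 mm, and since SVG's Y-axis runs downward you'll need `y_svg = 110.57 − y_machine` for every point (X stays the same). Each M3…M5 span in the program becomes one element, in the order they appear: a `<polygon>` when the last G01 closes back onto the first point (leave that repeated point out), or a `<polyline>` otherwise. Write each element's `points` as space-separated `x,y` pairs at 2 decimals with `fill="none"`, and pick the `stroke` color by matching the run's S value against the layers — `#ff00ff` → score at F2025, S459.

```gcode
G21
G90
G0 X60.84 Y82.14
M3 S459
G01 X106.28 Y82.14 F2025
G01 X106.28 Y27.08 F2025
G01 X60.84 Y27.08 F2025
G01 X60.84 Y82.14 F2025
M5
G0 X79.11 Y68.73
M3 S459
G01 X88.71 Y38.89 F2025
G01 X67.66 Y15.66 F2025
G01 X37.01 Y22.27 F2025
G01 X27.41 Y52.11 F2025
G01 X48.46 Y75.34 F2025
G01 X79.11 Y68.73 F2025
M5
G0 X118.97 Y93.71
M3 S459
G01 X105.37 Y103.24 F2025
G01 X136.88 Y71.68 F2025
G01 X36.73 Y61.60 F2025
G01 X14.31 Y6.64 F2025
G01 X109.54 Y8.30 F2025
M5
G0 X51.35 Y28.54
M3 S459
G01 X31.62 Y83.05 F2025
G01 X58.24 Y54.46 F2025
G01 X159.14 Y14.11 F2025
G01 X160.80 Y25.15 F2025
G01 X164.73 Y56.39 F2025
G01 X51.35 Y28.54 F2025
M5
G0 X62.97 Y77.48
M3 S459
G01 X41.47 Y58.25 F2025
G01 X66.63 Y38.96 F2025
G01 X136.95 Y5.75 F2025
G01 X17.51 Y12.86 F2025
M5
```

<svg xmlns="http://www.w3.org/2000/svg" width="170.00mm" height="110.57mm" viewBox="0 0 170.00 110.57">
  <polygon points="60.84,28.43 106.28,28.43 106.28,83.49 60.84,83.49" fill="none" stroke="#ff00ff"/>
  <polygon points="79.11,41.84 88.71,71.68 67.66,94.91 37.01,88.30 27.41,58.46 48.46,35.23" fill="none" stroke="#ff00ff"/>
  <polyline points="118.97,16.86 105.37,7.33 136.88,38.89 36.73,48.97 14.31,103.93 109.54,102.27" fill="none" stroke="#ff00ff"/>
  <polygon points="51.35,82.03 31.62,27.52 58.24,56.11 159.14,96.46 160.80,85.42 164.73,54.18" fill="none" stroke="#ff00ff"/>
  <polyline points="62.97,33.09 41.47,52.32 66.63,71.61 136.95,104.82 17.51,97.71" fill="none" stroke="#ff00ff"/>
</svg>

Machine Y-up, SVG Y-down with viewBox height 110.57, so y_svg = 110.57 − y_machine; X carries over. Every run uses S459, so all elements get stroke `#ff00ff` (score).

Run 1: The run returns to its start, so emit a `<polygon>` with points (Y-flipped): 60.84,28.43 106.28,28.43 106.28,83.49 60.84,83.49.

Run 2: The run returns to its start, so emit a `<polygon>` with points (Y-flipped): 79.11,41.84 88.71,71.68 67.66,94.91 37.01,88.30 27.41,58.46 48.46,35.23.

Run 3: The run is open, so emit a `<polyline>` with points (Y-flipped): 118.97,16.86 105.37,7.33 136.88,38.89 36.73,48.97 14.31,103.93 109.54,102.27.

Run 4: The run returns to its start, so emit a `<polygon>` with points (Y-flipped): 51.35,82.03 31.62,27.52 58.24,56.11 159.14,96.46 160.80,85.42 164.73,54.18.

Run 5: The run is open, so emit a `<polyline>` with points (Y-flipped): 62.97,33.09 41.47,52.32 66.63,71.61 136.95,104.82 17.51,97.71.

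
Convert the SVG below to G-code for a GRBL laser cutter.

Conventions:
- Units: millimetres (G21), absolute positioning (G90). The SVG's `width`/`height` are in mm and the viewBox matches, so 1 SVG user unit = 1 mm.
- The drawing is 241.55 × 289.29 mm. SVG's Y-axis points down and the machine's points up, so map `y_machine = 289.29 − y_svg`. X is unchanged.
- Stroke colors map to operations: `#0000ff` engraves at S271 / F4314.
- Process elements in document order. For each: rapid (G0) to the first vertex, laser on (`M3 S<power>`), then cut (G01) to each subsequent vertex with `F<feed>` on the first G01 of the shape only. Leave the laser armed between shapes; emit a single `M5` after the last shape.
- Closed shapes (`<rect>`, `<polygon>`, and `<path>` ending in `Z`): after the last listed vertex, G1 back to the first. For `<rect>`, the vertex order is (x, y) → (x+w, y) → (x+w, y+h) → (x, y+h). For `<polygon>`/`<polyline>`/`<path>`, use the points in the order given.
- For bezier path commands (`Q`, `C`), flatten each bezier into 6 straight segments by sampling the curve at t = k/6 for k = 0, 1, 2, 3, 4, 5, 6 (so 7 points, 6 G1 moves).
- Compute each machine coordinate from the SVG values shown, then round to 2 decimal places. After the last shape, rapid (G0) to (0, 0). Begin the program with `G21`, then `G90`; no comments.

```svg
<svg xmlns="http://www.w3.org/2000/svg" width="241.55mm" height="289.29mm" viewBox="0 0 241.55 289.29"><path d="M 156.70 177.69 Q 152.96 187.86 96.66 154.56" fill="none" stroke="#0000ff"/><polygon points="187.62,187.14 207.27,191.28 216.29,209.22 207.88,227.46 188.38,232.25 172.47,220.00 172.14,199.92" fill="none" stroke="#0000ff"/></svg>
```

G21
G90
G0 X156.70 Y111.60
M3 S271
G01 X153.99 Y109.42 F4314
G01 X148.37 Y109.65
G01 X139.82 Y112.30
G01 X128.35 Y117.36
G01 X113.97 Y124.84
G01 X96.66 Y134.73
G0 X187.62 Y102.15
M3 S271
G01 X207.27 Y98.01 F4314
G01 X216.29 Y80.07
G01 X207.88 Y61.83
G01 X188.38 Y57.04
G01 X172.47 Y69.29
G01 X172.14 Y89.37
G01 X187.62 Y102.15
M5
G0 X0.00 Y0.00

Since the viewBox matches the mm dimensions, user units are millimetres directly. The only transform is the Y-flip y_m = 289.29 − y_svg.

Shape 1 is a quadratic bezier drawn with `<path>`. Its stroke #0000ff means engrave at S271, F4314. After flipping Y the toolpath is (156.70,111.60) → (153.99,109.42) → (148.37,109.65) → (139.82,112.30) → (128.35,117.36) → (113.97,124.84) → (96.66,134.73).

Shape 2 is a regular polygon drawn with `<polygon>`. Its stroke #0000ff means engrave at S271, F4314. After flipping Y the toolpath is (187.62,102.15) → (207.27,98.01) → (216.29,80.07) → (207.88,61.83) → (188.38,57.04) → (172.47,69.29) → (172.14,89.37) → (187.62,102.15), returning to the start.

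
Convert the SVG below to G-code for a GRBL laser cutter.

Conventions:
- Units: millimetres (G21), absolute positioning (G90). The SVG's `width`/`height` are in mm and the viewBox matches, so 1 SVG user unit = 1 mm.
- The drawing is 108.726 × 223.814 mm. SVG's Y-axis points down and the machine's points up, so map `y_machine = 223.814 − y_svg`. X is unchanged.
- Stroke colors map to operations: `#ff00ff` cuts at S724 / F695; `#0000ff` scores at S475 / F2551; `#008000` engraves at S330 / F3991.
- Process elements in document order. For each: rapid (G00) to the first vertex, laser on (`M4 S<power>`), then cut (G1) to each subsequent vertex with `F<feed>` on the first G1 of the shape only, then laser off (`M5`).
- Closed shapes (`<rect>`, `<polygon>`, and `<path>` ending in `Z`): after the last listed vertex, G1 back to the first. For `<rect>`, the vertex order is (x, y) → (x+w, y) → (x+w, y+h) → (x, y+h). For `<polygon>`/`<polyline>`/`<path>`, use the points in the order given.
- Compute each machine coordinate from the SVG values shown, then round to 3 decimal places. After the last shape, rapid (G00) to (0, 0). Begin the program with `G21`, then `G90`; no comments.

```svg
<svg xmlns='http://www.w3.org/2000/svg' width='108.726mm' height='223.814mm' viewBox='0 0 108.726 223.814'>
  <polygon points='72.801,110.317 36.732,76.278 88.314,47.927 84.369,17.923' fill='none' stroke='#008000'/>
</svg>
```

G21
G90
G00 X72.801 Y113.497
M4 S330
G1 X36.732 Y147.536 F3991
G1 X88.314 Y175.887
G1 X84.369 Y205.891
G1 X72.801 Y113.497
M5
G00 X0.000 Y0.000

1 u = 1 mm; y_m = 223.814 − y.

[1] `<polygon>` closed polygon, #008000→engrave S330 F3991: (72.801,113.497) → (36.732,147.536) → (88.314,175.887) → (84.369,205.891) → (72.801,113.497) (closed)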